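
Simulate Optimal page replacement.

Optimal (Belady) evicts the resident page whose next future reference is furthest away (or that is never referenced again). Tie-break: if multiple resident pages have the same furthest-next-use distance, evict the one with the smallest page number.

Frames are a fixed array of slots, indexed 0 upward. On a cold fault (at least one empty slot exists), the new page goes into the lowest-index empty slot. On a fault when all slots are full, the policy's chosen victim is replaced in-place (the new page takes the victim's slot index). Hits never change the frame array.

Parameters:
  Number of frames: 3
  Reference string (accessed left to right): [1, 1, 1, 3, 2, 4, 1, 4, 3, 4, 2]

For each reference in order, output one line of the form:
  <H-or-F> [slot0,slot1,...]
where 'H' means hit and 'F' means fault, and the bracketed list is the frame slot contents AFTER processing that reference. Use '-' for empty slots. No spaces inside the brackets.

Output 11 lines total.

F [1,-,-]
H [1,-,-]
H [1,-,-]
F [1,3,-]
F [1,3,2]
F [1,3,4]
H [1,3,4]
H [1,3,4]
H [1,3,4]
H [1,3,4]
F [2,3,4]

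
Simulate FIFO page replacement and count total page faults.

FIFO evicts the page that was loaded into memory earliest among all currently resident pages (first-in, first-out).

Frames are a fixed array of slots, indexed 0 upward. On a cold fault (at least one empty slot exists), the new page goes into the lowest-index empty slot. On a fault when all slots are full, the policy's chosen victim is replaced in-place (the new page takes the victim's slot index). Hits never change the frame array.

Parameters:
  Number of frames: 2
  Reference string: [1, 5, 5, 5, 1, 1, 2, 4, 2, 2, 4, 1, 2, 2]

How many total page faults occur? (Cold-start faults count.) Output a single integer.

Answer: 6

Derivation:
Step 0: ref 1 → FAULT, frames=[1,-]
Step 1: ref 5 → FAULT, frames=[1,5]
Step 2: ref 5 → HIT, frames=[1,5]
Step 3: ref 5 → HIT, frames=[1,5]
Step 4: ref 1 → HIT, frames=[1,5]
Step 5: ref 1 → HIT, frames=[1,5]
Step 6: ref 2 → FAULT (evict 1), frames=[2,5]
Step 7: ref 4 → FAULT (evict 5), frames=[2,4]
Step 8: ref 2 → HIT, frames=[2,4]
Step 9: ref 2 → HIT, frames=[2,4]
Step 10: ref 4 → HIT, frames=[2,4]
Step 11: ref 1 → FAULT (evict 2), frames=[1,4]
Step 12: ref 2 → FAULT (evict 4), frames=[1,2]
Step 13: ref 2 → HIT, frames=[1,2]
Total faults: 6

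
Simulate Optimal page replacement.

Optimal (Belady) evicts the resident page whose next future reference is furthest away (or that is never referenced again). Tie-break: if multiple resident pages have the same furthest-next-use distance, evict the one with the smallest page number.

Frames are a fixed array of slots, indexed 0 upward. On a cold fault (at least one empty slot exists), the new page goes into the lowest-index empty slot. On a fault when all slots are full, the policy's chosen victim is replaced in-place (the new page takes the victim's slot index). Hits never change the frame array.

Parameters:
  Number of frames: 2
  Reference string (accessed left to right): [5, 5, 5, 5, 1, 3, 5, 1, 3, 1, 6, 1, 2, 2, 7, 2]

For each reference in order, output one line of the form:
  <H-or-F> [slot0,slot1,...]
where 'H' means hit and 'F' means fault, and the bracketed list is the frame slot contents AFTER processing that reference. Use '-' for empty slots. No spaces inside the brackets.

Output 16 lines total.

F [5,-]
H [5,-]
H [5,-]
H [5,-]
F [5,1]
F [5,3]
H [5,3]
F [1,3]
H [1,3]
H [1,3]
F [1,6]
H [1,6]
F [2,6]
H [2,6]
F [2,7]
H [2,7]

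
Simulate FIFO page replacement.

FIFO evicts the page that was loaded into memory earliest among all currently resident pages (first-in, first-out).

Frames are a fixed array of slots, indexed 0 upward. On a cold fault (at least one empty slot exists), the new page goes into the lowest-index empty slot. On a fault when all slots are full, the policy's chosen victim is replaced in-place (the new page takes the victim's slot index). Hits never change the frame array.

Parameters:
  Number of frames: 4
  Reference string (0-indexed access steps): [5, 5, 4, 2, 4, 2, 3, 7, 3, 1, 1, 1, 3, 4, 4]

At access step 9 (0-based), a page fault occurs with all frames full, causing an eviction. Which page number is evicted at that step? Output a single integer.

Answer: 4

Derivation:
Step 0: ref 5 -> FAULT, frames=[5,-,-,-]
Step 1: ref 5 -> HIT, frames=[5,-,-,-]
Step 2: ref 4 -> FAULT, frames=[5,4,-,-]
Step 3: ref 2 -> FAULT, frames=[5,4,2,-]
Step 4: ref 4 -> HIT, frames=[5,4,2,-]
Step 5: ref 2 -> HIT, frames=[5,4,2,-]
Step 6: ref 3 -> FAULT, frames=[5,4,2,3]
Step 7: ref 7 -> FAULT, evict 5, frames=[7,4,2,3]
Step 8: ref 3 -> HIT, frames=[7,4,2,3]
Step 9: ref 1 -> FAULT, evict 4, frames=[7,1,2,3]
At step 9: evicted page 4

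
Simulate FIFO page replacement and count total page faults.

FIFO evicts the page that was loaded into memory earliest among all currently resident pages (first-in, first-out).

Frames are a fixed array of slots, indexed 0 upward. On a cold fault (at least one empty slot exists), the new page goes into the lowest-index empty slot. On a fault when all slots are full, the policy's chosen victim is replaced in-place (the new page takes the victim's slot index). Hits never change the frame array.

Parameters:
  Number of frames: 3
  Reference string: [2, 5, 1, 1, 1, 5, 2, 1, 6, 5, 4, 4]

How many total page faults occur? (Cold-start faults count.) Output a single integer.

Step 0: ref 2 → FAULT, frames=[2,-,-]
Step 1: ref 5 → FAULT, frames=[2,5,-]
Step 2: ref 1 → FAULT, frames=[2,5,1]
Step 3: ref 1 → HIT, frames=[2,5,1]
Step 4: ref 1 → HIT, frames=[2,5,1]
Step 5: ref 5 → HIT, frames=[2,5,1]
Step 6: ref 2 → HIT, frames=[2,5,1]
Step 7: ref 1 → HIT, frames=[2,5,1]
Step 8: ref 6 → FAULT (evict 2), frames=[6,5,1]
Step 9: ref 5 → HIT, frames=[6,5,1]
Step 10: ref 4 → FAULT (evict 5), frames=[6,4,1]
Step 11: ref 4 → HIT, frames=[6,4,1]
Total faults: 5

Answer: 5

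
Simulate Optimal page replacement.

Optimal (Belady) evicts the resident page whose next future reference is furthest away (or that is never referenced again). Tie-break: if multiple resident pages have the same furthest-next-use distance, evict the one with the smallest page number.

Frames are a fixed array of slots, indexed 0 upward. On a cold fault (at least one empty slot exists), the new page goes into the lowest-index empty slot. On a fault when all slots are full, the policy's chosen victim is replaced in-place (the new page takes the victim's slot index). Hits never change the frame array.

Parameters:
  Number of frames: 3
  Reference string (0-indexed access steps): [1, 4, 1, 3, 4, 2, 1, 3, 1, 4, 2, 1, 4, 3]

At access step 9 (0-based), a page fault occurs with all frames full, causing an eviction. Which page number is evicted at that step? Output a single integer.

Step 0: ref 1 -> FAULT, frames=[1,-,-]
Step 1: ref 4 -> FAULT, frames=[1,4,-]
Step 2: ref 1 -> HIT, frames=[1,4,-]
Step 3: ref 3 -> FAULT, frames=[1,4,3]
Step 4: ref 4 -> HIT, frames=[1,4,3]
Step 5: ref 2 -> FAULT, evict 4, frames=[1,2,3]
Step 6: ref 1 -> HIT, frames=[1,2,3]
Step 7: ref 3 -> HIT, frames=[1,2,3]
Step 8: ref 1 -> HIT, frames=[1,2,3]
Step 9: ref 4 -> FAULT, evict 3, frames=[1,2,4]
At step 9: evicted page 3

Answer: 3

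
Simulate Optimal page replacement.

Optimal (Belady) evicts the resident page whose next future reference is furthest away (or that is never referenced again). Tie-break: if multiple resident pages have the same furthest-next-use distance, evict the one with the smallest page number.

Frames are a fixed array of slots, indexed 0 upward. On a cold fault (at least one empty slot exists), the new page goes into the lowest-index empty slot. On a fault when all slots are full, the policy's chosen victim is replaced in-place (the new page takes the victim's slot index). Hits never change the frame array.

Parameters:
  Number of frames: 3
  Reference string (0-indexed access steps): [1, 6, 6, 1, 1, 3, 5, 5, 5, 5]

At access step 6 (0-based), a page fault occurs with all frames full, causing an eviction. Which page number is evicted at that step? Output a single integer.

Answer: 1

Derivation:
Step 0: ref 1 -> FAULT, frames=[1,-,-]
Step 1: ref 6 -> FAULT, frames=[1,6,-]
Step 2: ref 6 -> HIT, frames=[1,6,-]
Step 3: ref 1 -> HIT, frames=[1,6,-]
Step 4: ref 1 -> HIT, frames=[1,6,-]
Step 5: ref 3 -> FAULT, frames=[1,6,3]
Step 6: ref 5 -> FAULT, evict 1, frames=[5,6,3]
At step 6: evicted page 1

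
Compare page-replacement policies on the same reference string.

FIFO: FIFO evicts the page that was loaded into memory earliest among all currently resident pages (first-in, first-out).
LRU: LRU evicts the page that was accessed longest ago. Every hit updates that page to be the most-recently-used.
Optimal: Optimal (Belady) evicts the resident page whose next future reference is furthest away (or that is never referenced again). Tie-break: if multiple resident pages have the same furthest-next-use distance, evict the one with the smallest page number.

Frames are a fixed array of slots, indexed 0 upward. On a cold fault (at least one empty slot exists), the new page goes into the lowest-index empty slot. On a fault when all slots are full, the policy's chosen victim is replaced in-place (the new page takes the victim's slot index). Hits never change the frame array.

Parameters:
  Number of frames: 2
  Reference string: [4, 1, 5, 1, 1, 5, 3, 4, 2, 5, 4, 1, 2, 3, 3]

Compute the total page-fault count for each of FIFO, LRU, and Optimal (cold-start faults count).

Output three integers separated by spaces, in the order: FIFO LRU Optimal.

Answer: 11 11 9

Derivation:
--- FIFO ---
  step 0: ref 4 -> FAULT, frames=[4,-] (faults so far: 1)
  step 1: ref 1 -> FAULT, frames=[4,1] (faults so far: 2)
  step 2: ref 5 -> FAULT, evict 4, frames=[5,1] (faults so far: 3)
  step 3: ref 1 -> HIT, frames=[5,1] (faults so far: 3)
  step 4: ref 1 -> HIT, frames=[5,1] (faults so far: 3)
  step 5: ref 5 -> HIT, frames=[5,1] (faults so far: 3)
  step 6: ref 3 -> FAULT, evict 1, frames=[5,3] (faults so far: 4)
  step 7: ref 4 -> FAULT, evict 5, frames=[4,3] (faults so far: 5)
  step 8: ref 2 -> FAULT, evict 3, frames=[4,2] (faults so far: 6)
  step 9: ref 5 -> FAULT, evict 4, frames=[5,2] (faults so far: 7)
  step 10: ref 4 -> FAULT, evict 2, frames=[5,4] (faults so far: 8)
  step 11: ref 1 -> FAULT, evict 5, frames=[1,4] (faults so far: 9)
  step 12: ref 2 -> FAULT, evict 4, frames=[1,2] (faults so far: 10)
  step 13: ref 3 -> FAULT, evict 1, frames=[3,2] (faults so far: 11)
  step 14: ref 3 -> HIT, frames=[3,2] (faults so far: 11)
  FIFO total faults: 11
--- LRU ---
  step 0: ref 4 -> FAULT, frames=[4,-] (faults so far: 1)
  step 1: ref 1 -> FAULT, frames=[4,1] (faults so far: 2)
  step 2: ref 5 -> FAULT, evict 4, frames=[5,1] (faults so far: 3)
  step 3: ref 1 -> HIT, frames=[5,1] (faults so far: 3)
  step 4: ref 1 -> HIT, frames=[5,1] (faults so far: 3)
  step 5: ref 5 -> HIT, frames=[5,1] (faults so far: 3)
  step 6: ref 3 -> FAULT, evict 1, frames=[5,3] (faults so far: 4)
  step 7: ref 4 -> FAULT, evict 5, frames=[4,3] (faults so far: 5)
  step 8: ref 2 -> FAULT, evict 3, frames=[4,2] (faults so far: 6)
  step 9: ref 5 -> FAULT, evict 4, frames=[5,2] (faults so far: 7)
  step 10: ref 4 -> FAULT, evict 2, frames=[5,4] (faults so far: 8)
  step 11: ref 1 -> FAULT, evict 5, frames=[1,4] (faults so far: 9)
  step 12: ref 2 -> FAULT, evict 4, frames=[1,2] (faults so far: 10)
  step 13: ref 3 -> FAULT, evict 1, frames=[3,2] (faults so far: 11)
  step 14: ref 3 -> HIT, frames=[3,2] (faults so far: 11)
  LRU total faults: 11
--- Optimal ---
  step 0: ref 4 -> FAULT, frames=[4,-] (faults so far: 1)
  step 1: ref 1 -> FAULT, frames=[4,1] (faults so far: 2)
  step 2: ref 5 -> FAULT, evict 4, frames=[5,1] (faults so far: 3)
  step 3: ref 1 -> HIT, frames=[5,1] (faults so far: 3)
  step 4: ref 1 -> HIT, frames=[5,1] (faults so far: 3)
  step 5: ref 5 -> HIT, frames=[5,1] (faults so far: 3)
  step 6: ref 3 -> FAULT, evict 1, frames=[5,3] (faults so far: 4)
  step 7: ref 4 -> FAULT, evict 3, frames=[5,4] (faults so far: 5)
  step 8: ref 2 -> FAULT, evict 4, frames=[5,2] (faults so far: 6)
  step 9: ref 5 -> HIT, frames=[5,2] (faults so far: 6)
  step 10: ref 4 -> FAULT, evict 5, frames=[4,2] (faults so far: 7)
  step 11: ref 1 -> FAULT, evict 4, frames=[1,2] (faults so far: 8)
  step 12: ref 2 -> HIT, frames=[1,2] (faults so far: 8)
  step 13: ref 3 -> FAULT, evict 1, frames=[3,2] (faults so far: 9)
  step 14: ref 3 -> HIT, frames=[3,2] (faults so far: 9)
  Optimal total faults: 9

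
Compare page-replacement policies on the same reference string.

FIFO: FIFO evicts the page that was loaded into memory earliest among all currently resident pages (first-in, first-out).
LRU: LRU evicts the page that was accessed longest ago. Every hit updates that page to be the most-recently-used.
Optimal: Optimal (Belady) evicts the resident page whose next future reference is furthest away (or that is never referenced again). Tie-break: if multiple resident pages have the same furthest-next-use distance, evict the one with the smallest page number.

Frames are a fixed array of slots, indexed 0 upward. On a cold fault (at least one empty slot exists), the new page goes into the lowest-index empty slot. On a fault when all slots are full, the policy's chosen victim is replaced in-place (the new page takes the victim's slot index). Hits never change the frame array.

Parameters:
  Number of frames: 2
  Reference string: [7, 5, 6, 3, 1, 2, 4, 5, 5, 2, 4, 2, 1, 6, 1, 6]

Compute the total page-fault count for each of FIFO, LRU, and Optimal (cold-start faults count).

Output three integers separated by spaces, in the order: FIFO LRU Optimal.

Answer: 12 12 10

Derivation:
--- FIFO ---
  step 0: ref 7 -> FAULT, frames=[7,-] (faults so far: 1)
  step 1: ref 5 -> FAULT, frames=[7,5] (faults so far: 2)
  step 2: ref 6 -> FAULT, evict 7, frames=[6,5] (faults so far: 3)
  step 3: ref 3 -> FAULT, evict 5, frames=[6,3] (faults so far: 4)
  step 4: ref 1 -> FAULT, evict 6, frames=[1,3] (faults so far: 5)
  step 5: ref 2 -> FAULT, evict 3, frames=[1,2] (faults so far: 6)
  step 6: ref 4 -> FAULT, evict 1, frames=[4,2] (faults so far: 7)
  step 7: ref 5 -> FAULT, evict 2, frames=[4,5] (faults so far: 8)
  step 8: ref 5 -> HIT, frames=[4,5] (faults so far: 8)
  step 9: ref 2 -> FAULT, evict 4, frames=[2,5] (faults so far: 9)
  step 10: ref 4 -> FAULT, evict 5, frames=[2,4] (faults so far: 10)
  step 11: ref 2 -> HIT, frames=[2,4] (faults so far: 10)
  step 12: ref 1 -> FAULT, evict 2, frames=[1,4] (faults so far: 11)
  step 13: ref 6 -> FAULT, evict 4, frames=[1,6] (faults so far: 12)
  step 14: ref 1 -> HIT, frames=[1,6] (faults so far: 12)
  step 15: ref 6 -> HIT, frames=[1,6] (faults so far: 12)
  FIFO total faults: 12
--- LRU ---
  step 0: ref 7 -> FAULT, frames=[7,-] (faults so far: 1)
  step 1: ref 5 -> FAULT, frames=[7,5] (faults so far: 2)
  step 2: ref 6 -> FAULT, evict 7, frames=[6,5] (faults so far: 3)
  step 3: ref 3 -> FAULT, evict 5, frames=[6,3] (faults so far: 4)
  step 4: ref 1 -> FAULT, evict 6, frames=[1,3] (faults so far: 5)
  step 5: ref 2 -> FAULT, evict 3, frames=[1,2] (faults so far: 6)
  step 6: ref 4 -> FAULT, evict 1, frames=[4,2] (faults so far: 7)
  step 7: ref 5 -> FAULT, evict 2, frames=[4,5] (faults so far: 8)
  step 8: ref 5 -> HIT, frames=[4,5] (faults so far: 8)
  step 9: ref 2 -> FAULT, evict 4, frames=[2,5] (faults so far: 9)
  step 10: ref 4 -> FAULT, evict 5, frames=[2,4] (faults so far: 10)
  step 11: ref 2 -> HIT, frames=[2,4] (faults so far: 10)
  step 12: ref 1 -> FAULT, evict 4, frames=[2,1] (faults so far: 11)
  step 13: ref 6 -> FAULT, evict 2, frames=[6,1] (faults so far: 12)
  step 14: ref 1 -> HIT, frames=[6,1] (faults so far: 12)
  step 15: ref 6 -> HIT, frames=[6,1] (faults so far: 12)
  LRU total faults: 12
--- Optimal ---
  step 0: ref 7 -> FAULT, frames=[7,-] (faults so far: 1)
  step 1: ref 5 -> FAULT, frames=[7,5] (faults so far: 2)
  step 2: ref 6 -> FAULT, evict 7, frames=[6,5] (faults so far: 3)
  step 3: ref 3 -> FAULT, evict 6, frames=[3,5] (faults so far: 4)
  step 4: ref 1 -> FAULT, evict 3, frames=[1,5] (faults so far: 5)
  step 5: ref 2 -> FAULT, evict 1, frames=[2,5] (faults so far: 6)
  step 6: ref 4 -> FAULT, evict 2, frames=[4,5] (faults so far: 7)
  step 7: ref 5 -> HIT, frames=[4,5] (faults so far: 7)
  step 8: ref 5 -> HIT, frames=[4,5] (faults so far: 7)
  step 9: ref 2 -> FAULT, evict 5, frames=[4,2] (faults so far: 8)
  step 10: ref 4 -> HIT, frames=[4,2] (faults so far: 8)
  step 11: ref 2 -> HIT, frames=[4,2] (faults so far: 8)
  step 12: ref 1 -> FAULT, evict 2, frames=[4,1] (faults so far: 9)
  step 13: ref 6 -> FAULT, evict 4, frames=[6,1] (faults so far: 10)
  step 14: ref 1 -> HIT, frames=[6,1] (faults so far: 10)
  step 15: ref 6 -> HIT, frames=[6,1] (faults so far: 10)
  Optimal total faults: 10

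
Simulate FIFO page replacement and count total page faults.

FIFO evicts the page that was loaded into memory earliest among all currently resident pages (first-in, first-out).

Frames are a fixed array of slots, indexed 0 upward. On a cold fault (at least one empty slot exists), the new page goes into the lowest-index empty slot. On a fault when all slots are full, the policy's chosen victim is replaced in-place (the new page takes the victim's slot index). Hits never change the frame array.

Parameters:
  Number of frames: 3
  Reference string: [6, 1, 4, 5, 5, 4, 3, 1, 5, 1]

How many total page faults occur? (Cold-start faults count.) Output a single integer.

Answer: 6

Derivation:
Step 0: ref 6 → FAULT, frames=[6,-,-]
Step 1: ref 1 → FAULT, frames=[6,1,-]
Step 2: ref 4 → FAULT, frames=[6,1,4]
Step 3: ref 5 → FAULT (evict 6), frames=[5,1,4]
Step 4: ref 5 → HIT, frames=[5,1,4]
Step 5: ref 4 → HIT, frames=[5,1,4]
Step 6: ref 3 → FAULT (evict 1), frames=[5,3,4]
Step 7: ref 1 → FAULT (evict 4), frames=[5,3,1]
Step 8: ref 5 → HIT, frames=[5,3,1]
Step 9: ref 1 → HIT, frames=[5,3,1]
Total faults: 6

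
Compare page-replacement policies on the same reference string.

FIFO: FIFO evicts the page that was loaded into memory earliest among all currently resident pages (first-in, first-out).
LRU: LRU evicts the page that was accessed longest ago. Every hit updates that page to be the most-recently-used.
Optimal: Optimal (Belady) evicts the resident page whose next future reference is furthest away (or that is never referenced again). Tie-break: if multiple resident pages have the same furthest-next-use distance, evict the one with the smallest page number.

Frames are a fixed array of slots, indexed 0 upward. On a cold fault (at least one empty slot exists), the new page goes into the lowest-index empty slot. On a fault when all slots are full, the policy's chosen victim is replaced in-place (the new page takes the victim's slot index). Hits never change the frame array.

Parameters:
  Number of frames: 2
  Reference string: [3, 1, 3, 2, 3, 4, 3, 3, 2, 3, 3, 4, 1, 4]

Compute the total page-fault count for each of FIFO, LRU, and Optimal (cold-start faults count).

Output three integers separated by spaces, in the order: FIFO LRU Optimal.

Answer: 9 7 7

Derivation:
--- FIFO ---
  step 0: ref 3 -> FAULT, frames=[3,-] (faults so far: 1)
  step 1: ref 1 -> FAULT, frames=[3,1] (faults so far: 2)
  step 2: ref 3 -> HIT, frames=[3,1] (faults so far: 2)
  step 3: ref 2 -> FAULT, evict 3, frames=[2,1] (faults so far: 3)
  step 4: ref 3 -> FAULT, evict 1, frames=[2,3] (faults so far: 4)
  step 5: ref 4 -> FAULT, evict 2, frames=[4,3] (faults so far: 5)
  step 6: ref 3 -> HIT, frames=[4,3] (faults so far: 5)
  step 7: ref 3 -> HIT, frames=[4,3] (faults so far: 5)
  step 8: ref 2 -> FAULT, evict 3, frames=[4,2] (faults so far: 6)
  step 9: ref 3 -> FAULT, evict 4, frames=[3,2] (faults so far: 7)
  step 10: ref 3 -> HIT, frames=[3,2] (faults so far: 7)
  step 11: ref 4 -> FAULT, evict 2, frames=[3,4] (faults so far: 8)
  step 12: ref 1 -> FAULT, evict 3, frames=[1,4] (faults so far: 9)
  step 13: ref 4 -> HIT, frames=[1,4] (faults so far: 9)
  FIFO total faults: 9
--- LRU ---
  step 0: ref 3 -> FAULT, frames=[3,-] (faults so far: 1)
  step 1: ref 1 -> FAULT, frames=[3,1] (faults so far: 2)
  step 2: ref 3 -> HIT, frames=[3,1] (faults so far: 2)
  step 3: ref 2 -> FAULT, evict 1, frames=[3,2] (faults so far: 3)
  step 4: ref 3 -> HIT, frames=[3,2] (faults so far: 3)
  step 5: ref 4 -> FAULT, evict 2, frames=[3,4] (faults so far: 4)
  step 6: ref 3 -> HIT, frames=[3,4] (faults so far: 4)
  step 7: ref 3 -> HIT, frames=[3,4] (faults so far: 4)
  step 8: ref 2 -> FAULT, evict 4, frames=[3,2] (faults so far: 5)
  step 9: ref 3 -> HIT, frames=[3,2] (faults so far: 5)
  step 10: ref 3 -> HIT, frames=[3,2] (faults so far: 5)
  step 11: ref 4 -> FAULT, evict 2, frames=[3,4] (faults so far: 6)
  step 12: ref 1 -> FAULT, evict 3, frames=[1,4] (faults so far: 7)
  step 13: ref 4 -> HIT, frames=[1,4] (faults so far: 7)
  LRU total faults: 7
--- Optimal ---
  step 0: ref 3 -> FAULT, frames=[3,-] (faults so far: 1)
  step 1: ref 1 -> FAULT, frames=[3,1] (faults so far: 2)
  step 2: ref 3 -> HIT, frames=[3,1] (faults so far: 2)
  step 3: ref 2 -> FAULT, evict 1, frames=[3,2] (faults so far: 3)
  step 4: ref 3 -> HIT, frames=[3,2] (faults so far: 3)
  step 5: ref 4 -> FAULT, evict 2, frames=[3,4] (faults so far: 4)
  step 6: ref 3 -> HIT, frames=[3,4] (faults so far: 4)
  step 7: ref 3 -> HIT, frames=[3,4] (faults so far: 4)
  step 8: ref 2 -> FAULT, evict 4, frames=[3,2] (faults so far: 5)
  step 9: ref 3 -> HIT, frames=[3,2] (faults so far: 5)
  step 10: ref 3 -> HIT, frames=[3,2] (faults so far: 5)
  step 11: ref 4 -> FAULT, evict 2, frames=[3,4] (faults so far: 6)
  step 12: ref 1 -> FAULT, evict 3, frames=[1,4] (faults so far: 7)
  step 13: ref 4 -> HIT, frames=[1,4] (faults so far: 7)
  Optimal total faults: 7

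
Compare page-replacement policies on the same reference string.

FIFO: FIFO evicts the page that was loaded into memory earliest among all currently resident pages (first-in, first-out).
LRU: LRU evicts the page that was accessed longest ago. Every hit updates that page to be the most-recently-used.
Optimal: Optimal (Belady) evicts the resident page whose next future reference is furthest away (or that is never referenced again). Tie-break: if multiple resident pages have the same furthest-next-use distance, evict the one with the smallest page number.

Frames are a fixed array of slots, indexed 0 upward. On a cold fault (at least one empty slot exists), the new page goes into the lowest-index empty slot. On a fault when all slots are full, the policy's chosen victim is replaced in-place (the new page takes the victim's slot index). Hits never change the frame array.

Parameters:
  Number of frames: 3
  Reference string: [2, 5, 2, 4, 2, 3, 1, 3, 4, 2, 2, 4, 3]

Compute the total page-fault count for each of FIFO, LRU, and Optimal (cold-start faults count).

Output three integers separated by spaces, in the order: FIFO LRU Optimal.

Answer: 8 7 6

Derivation:
--- FIFO ---
  step 0: ref 2 -> FAULT, frames=[2,-,-] (faults so far: 1)
  step 1: ref 5 -> FAULT, frames=[2,5,-] (faults so far: 2)
  step 2: ref 2 -> HIT, frames=[2,5,-] (faults so far: 2)
  step 3: ref 4 -> FAULT, frames=[2,5,4] (faults so far: 3)
  step 4: ref 2 -> HIT, frames=[2,5,4] (faults so far: 3)
  step 5: ref 3 -> FAULT, evict 2, frames=[3,5,4] (faults so far: 4)
  step 6: ref 1 -> FAULT, evict 5, frames=[3,1,4] (faults so far: 5)
  step 7: ref 3 -> HIT, frames=[3,1,4] (faults so far: 5)
  step 8: ref 4 -> HIT, frames=[3,1,4] (faults so far: 5)
  step 9: ref 2 -> FAULT, evict 4, frames=[3,1,2] (faults so far: 6)
  step 10: ref 2 -> HIT, frames=[3,1,2] (faults so far: 6)
  step 11: ref 4 -> FAULT, evict 3, frames=[4,1,2] (faults so far: 7)
  step 12: ref 3 -> FAULT, evict 1, frames=[4,3,2] (faults so far: 8)
  FIFO total faults: 8
--- LRU ---
  step 0: ref 2 -> FAULT, frames=[2,-,-] (faults so far: 1)
  step 1: ref 5 -> FAULT, frames=[2,5,-] (faults so far: 2)
  step 2: ref 2 -> HIT, frames=[2,5,-] (faults so far: 2)
  step 3: ref 4 -> FAULT, frames=[2,5,4] (faults so far: 3)
  step 4: ref 2 -> HIT, frames=[2,5,4] (faults so far: 3)
  step 5: ref 3 -> FAULT, evict 5, frames=[2,3,4] (faults so far: 4)
  step 6: ref 1 -> FAULT, evict 4, frames=[2,3,1] (faults so far: 5)
  step 7: ref 3 -> HIT, frames=[2,3,1] (faults so far: 5)
  step 8: ref 4 -> FAULT, evict 2, frames=[4,3,1] (faults so far: 6)
  step 9: ref 2 -> FAULT, evict 1, frames=[4,3,2] (faults so far: 7)
  step 10: ref 2 -> HIT, frames=[4,3,2] (faults so far: 7)
  step 11: ref 4 -> HIT, frames=[4,3,2] (faults so far: 7)
  step 12: ref 3 -> HIT, frames=[4,3,2] (faults so far: 7)
  LRU total faults: 7
--- Optimal ---
  step 0: ref 2 -> FAULT, frames=[2,-,-] (faults so far: 1)
  step 1: ref 5 -> FAULT, frames=[2,5,-] (faults so far: 2)
  step 2: ref 2 -> HIT, frames=[2,5,-] (faults so far: 2)
  step 3: ref 4 -> FAULT, frames=[2,5,4] (faults so far: 3)
  step 4: ref 2 -> HIT, frames=[2,5,4] (faults so far: 3)
  step 5: ref 3 -> FAULT, evict 5, frames=[2,3,4] (faults so far: 4)
  step 6: ref 1 -> FAULT, evict 2, frames=[1,3,4] (faults so far: 5)
  step 7: ref 3 -> HIT, frames=[1,3,4] (faults so far: 5)
  step 8: ref 4 -> HIT, frames=[1,3,4] (faults so far: 5)
  step 9: ref 2 -> FAULT, evict 1, frames=[2,3,4] (faults so far: 6)
  step 10: ref 2 -> HIT, frames=[2,3,4] (faults so far: 6)
  step 11: ref 4 -> HIT, frames=[2,3,4] (faults so far: 6)
  step 12: ref 3 -> HIT, frames=[2,3,4] (faults so far: 6)
  Optimal total faults: 6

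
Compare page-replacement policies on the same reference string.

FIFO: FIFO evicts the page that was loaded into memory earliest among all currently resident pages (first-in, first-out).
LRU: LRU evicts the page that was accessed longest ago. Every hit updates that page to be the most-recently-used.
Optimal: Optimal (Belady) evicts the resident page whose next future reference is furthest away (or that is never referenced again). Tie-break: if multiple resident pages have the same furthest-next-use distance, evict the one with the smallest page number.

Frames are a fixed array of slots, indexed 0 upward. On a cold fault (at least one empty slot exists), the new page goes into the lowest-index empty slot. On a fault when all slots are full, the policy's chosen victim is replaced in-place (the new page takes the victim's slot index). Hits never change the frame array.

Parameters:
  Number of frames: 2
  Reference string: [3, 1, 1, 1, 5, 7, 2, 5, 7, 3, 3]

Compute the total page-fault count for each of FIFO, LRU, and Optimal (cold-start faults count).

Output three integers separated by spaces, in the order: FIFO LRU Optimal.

Answer: 8 8 7

Derivation:
--- FIFO ---
  step 0: ref 3 -> FAULT, frames=[3,-] (faults so far: 1)
  step 1: ref 1 -> FAULT, frames=[3,1] (faults so far: 2)
  step 2: ref 1 -> HIT, frames=[3,1] (faults so far: 2)
  step 3: ref 1 -> HIT, frames=[3,1] (faults so far: 2)
  step 4: ref 5 -> FAULT, evict 3, frames=[5,1] (faults so far: 3)
  step 5: ref 7 -> FAULT, evict 1, frames=[5,7] (faults so far: 4)
  step 6: ref 2 -> FAULT, evict 5, frames=[2,7] (faults so far: 5)
  step 7: ref 5 -> FAULT, evict 7, frames=[2,5] (faults so far: 6)
  step 8: ref 7 -> FAULT, evict 2, frames=[7,5] (faults so far: 7)
  step 9: ref 3 -> FAULT, evict 5, frames=[7,3] (faults so far: 8)
  step 10: ref 3 -> HIT, frames=[7,3] (faults so far: 8)
  FIFO total faults: 8
--- LRU ---
  step 0: ref 3 -> FAULT, frames=[3,-] (faults so far: 1)
  step 1: ref 1 -> FAULT, frames=[3,1] (faults so far: 2)
  step 2: ref 1 -> HIT, frames=[3,1] (faults so far: 2)
  step 3: ref 1 -> HIT, frames=[3,1] (faults so far: 2)
  step 4: ref 5 -> FAULT, evict 3, frames=[5,1] (faults so far: 3)
  step 5: ref 7 -> FAULT, evict 1, frames=[5,7] (faults so far: 4)
  step 6: ref 2 -> FAULT, evict 5, frames=[2,7] (faults so far: 5)
  step 7: ref 5 -> FAULT, evict 7, frames=[2,5] (faults so far: 6)
  step 8: ref 7 -> FAULT, evict 2, frames=[7,5] (faults so far: 7)
  step 9: ref 3 -> FAULT, evict 5, frames=[7,3] (faults so far: 8)
  step 10: ref 3 -> HIT, frames=[7,3] (faults so far: 8)
  LRU total faults: 8
--- Optimal ---
  step 0: ref 3 -> FAULT, frames=[3,-] (faults so far: 1)
  step 1: ref 1 -> FAULT, frames=[3,1] (faults so far: 2)
  step 2: ref 1 -> HIT, frames=[3,1] (faults so far: 2)
  step 3: ref 1 -> HIT, frames=[3,1] (faults so far: 2)
  step 4: ref 5 -> FAULT, evict 1, frames=[3,5] (faults so far: 3)
  step 5: ref 7 -> FAULT, evict 3, frames=[7,5] (faults so far: 4)
  step 6: ref 2 -> FAULT, evict 7, frames=[2,5] (faults so far: 5)
  step 7: ref 5 -> HIT, frames=[2,5] (faults so far: 5)
  step 8: ref 7 -> FAULT, evict 2, frames=[7,5] (faults so far: 6)
  step 9: ref 3 -> FAULT, evict 5, frames=[7,3] (faults so far: 7)
  step 10: ref 3 -> HIT, frames=[7,3] (faults so far: 7)
  Optimal total faults: 7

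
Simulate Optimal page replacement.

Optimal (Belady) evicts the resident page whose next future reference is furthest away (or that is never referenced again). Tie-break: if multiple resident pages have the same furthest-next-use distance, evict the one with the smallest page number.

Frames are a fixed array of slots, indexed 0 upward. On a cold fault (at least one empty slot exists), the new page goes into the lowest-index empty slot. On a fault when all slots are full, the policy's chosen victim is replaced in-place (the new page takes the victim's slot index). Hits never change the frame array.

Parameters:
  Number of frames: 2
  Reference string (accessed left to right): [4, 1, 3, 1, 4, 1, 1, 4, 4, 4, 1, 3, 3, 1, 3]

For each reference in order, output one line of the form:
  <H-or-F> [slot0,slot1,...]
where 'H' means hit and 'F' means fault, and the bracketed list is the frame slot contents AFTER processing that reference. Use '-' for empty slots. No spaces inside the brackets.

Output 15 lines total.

F [4,-]
F [4,1]
F [3,1]
H [3,1]
F [4,1]
H [4,1]
H [4,1]
H [4,1]
H [4,1]
H [4,1]
H [4,1]
F [3,1]
H [3,1]
H [3,1]
H [3,1]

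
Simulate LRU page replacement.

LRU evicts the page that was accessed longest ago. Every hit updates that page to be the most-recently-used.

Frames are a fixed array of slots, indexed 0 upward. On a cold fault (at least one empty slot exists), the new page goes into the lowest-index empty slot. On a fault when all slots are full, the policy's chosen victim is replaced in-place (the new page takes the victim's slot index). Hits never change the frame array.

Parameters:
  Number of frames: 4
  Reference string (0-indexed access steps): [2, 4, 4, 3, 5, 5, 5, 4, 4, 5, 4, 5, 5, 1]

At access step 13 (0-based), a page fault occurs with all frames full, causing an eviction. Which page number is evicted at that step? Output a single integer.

Answer: 2

Derivation:
Step 0: ref 2 -> FAULT, frames=[2,-,-,-]
Step 1: ref 4 -> FAULT, frames=[2,4,-,-]
Step 2: ref 4 -> HIT, frames=[2,4,-,-]
Step 3: ref 3 -> FAULT, frames=[2,4,3,-]
Step 4: ref 5 -> FAULT, frames=[2,4,3,5]
Step 5: ref 5 -> HIT, frames=[2,4,3,5]
Step 6: ref 5 -> HIT, frames=[2,4,3,5]
Step 7: ref 4 -> HIT, frames=[2,4,3,5]
Step 8: ref 4 -> HIT, frames=[2,4,3,5]
Step 9: ref 5 -> HIT, frames=[2,4,3,5]
Step 10: ref 4 -> HIT, frames=[2,4,3,5]
Step 11: ref 5 -> HIT, frames=[2,4,3,5]
Step 12: ref 5 -> HIT, frames=[2,4,3,5]
Step 13: ref 1 -> FAULT, evict 2, frames=[1,4,3,5]
At step 13: evicted page 2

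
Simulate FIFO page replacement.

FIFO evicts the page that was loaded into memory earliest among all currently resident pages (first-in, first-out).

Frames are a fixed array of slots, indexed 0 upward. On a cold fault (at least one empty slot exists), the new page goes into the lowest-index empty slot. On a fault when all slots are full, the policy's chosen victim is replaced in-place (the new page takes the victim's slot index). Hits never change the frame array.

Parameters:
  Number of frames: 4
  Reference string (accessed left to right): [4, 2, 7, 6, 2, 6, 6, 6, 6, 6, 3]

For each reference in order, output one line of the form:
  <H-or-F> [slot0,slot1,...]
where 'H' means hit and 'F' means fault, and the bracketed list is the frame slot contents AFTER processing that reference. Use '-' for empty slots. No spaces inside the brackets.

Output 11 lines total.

F [4,-,-,-]
F [4,2,-,-]
F [4,2,7,-]
F [4,2,7,6]
H [4,2,7,6]
H [4,2,7,6]
H [4,2,7,6]
H [4,2,7,6]
H [4,2,7,6]
H [4,2,7,6]
F [3,2,7,6]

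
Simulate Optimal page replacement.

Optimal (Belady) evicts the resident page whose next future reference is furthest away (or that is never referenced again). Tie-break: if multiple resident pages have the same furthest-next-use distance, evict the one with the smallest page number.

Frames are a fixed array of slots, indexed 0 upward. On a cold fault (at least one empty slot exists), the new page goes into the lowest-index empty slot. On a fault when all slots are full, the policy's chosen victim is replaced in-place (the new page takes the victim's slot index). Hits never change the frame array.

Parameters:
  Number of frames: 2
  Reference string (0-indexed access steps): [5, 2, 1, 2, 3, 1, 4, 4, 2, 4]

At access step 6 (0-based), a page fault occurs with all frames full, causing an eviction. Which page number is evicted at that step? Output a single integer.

Answer: 1

Derivation:
Step 0: ref 5 -> FAULT, frames=[5,-]
Step 1: ref 2 -> FAULT, frames=[5,2]
Step 2: ref 1 -> FAULT, evict 5, frames=[1,2]
Step 3: ref 2 -> HIT, frames=[1,2]
Step 4: ref 3 -> FAULT, evict 2, frames=[1,3]
Step 5: ref 1 -> HIT, frames=[1,3]
Step 6: ref 4 -> FAULT, evict 1, frames=[4,3]
At step 6: evicted page 1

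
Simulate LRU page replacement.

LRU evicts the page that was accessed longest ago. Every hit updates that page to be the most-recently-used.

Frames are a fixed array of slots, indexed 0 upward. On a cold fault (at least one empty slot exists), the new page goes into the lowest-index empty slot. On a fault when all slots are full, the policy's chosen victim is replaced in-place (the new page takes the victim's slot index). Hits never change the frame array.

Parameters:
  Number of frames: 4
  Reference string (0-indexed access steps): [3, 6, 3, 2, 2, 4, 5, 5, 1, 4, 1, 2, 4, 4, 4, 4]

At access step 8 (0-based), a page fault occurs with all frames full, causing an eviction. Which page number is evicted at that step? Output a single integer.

Answer: 3

Derivation:
Step 0: ref 3 -> FAULT, frames=[3,-,-,-]
Step 1: ref 6 -> FAULT, frames=[3,6,-,-]
Step 2: ref 3 -> HIT, frames=[3,6,-,-]
Step 3: ref 2 -> FAULT, frames=[3,6,2,-]
Step 4: ref 2 -> HIT, frames=[3,6,2,-]
Step 5: ref 4 -> FAULT, frames=[3,6,2,4]
Step 6: ref 5 -> FAULT, evict 6, frames=[3,5,2,4]
Step 7: ref 5 -> HIT, frames=[3,5,2,4]
Step 8: ref 1 -> FAULT, evict 3, frames=[1,5,2,4]
At step 8: evicted page 3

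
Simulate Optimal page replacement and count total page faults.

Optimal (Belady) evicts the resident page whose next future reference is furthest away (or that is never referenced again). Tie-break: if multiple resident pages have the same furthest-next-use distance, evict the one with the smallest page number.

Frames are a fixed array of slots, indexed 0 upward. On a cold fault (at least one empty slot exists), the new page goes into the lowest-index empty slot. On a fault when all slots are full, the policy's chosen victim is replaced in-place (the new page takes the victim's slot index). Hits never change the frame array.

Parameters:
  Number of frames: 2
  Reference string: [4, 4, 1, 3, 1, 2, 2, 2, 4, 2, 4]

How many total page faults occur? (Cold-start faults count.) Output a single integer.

Answer: 5

Derivation:
Step 0: ref 4 → FAULT, frames=[4,-]
Step 1: ref 4 → HIT, frames=[4,-]
Step 2: ref 1 → FAULT, frames=[4,1]
Step 3: ref 3 → FAULT (evict 4), frames=[3,1]
Step 4: ref 1 → HIT, frames=[3,1]
Step 5: ref 2 → FAULT (evict 1), frames=[3,2]
Step 6: ref 2 → HIT, frames=[3,2]
Step 7: ref 2 → HIT, frames=[3,2]
Step 8: ref 4 → FAULT (evict 3), frames=[4,2]
Step 9: ref 2 → HIT, frames=[4,2]
Step 10: ref 4 → HIT, frames=[4,2]
Total faults: 5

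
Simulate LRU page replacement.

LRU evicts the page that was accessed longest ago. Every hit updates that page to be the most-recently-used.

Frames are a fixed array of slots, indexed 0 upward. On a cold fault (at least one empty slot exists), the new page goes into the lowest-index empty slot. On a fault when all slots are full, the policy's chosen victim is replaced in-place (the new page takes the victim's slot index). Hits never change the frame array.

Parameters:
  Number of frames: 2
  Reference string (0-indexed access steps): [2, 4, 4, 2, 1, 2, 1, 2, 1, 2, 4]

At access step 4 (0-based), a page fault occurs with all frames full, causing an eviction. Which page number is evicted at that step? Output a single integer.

Step 0: ref 2 -> FAULT, frames=[2,-]
Step 1: ref 4 -> FAULT, frames=[2,4]
Step 2: ref 4 -> HIT, frames=[2,4]
Step 3: ref 2 -> HIT, frames=[2,4]
Step 4: ref 1 -> FAULT, evict 4, frames=[2,1]
At step 4: evicted page 4

Answer: 4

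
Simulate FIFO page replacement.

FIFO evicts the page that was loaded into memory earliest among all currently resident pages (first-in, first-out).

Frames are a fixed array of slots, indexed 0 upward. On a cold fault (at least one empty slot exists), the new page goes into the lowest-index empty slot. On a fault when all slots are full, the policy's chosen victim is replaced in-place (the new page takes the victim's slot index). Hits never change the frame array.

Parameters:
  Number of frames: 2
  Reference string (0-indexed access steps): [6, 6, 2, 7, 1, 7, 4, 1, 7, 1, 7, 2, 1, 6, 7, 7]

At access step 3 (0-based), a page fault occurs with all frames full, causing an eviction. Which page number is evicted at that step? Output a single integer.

Step 0: ref 6 -> FAULT, frames=[6,-]
Step 1: ref 6 -> HIT, frames=[6,-]
Step 2: ref 2 -> FAULT, frames=[6,2]
Step 3: ref 7 -> FAULT, evict 6, frames=[7,2]
At step 3: evicted page 6

Answer: 6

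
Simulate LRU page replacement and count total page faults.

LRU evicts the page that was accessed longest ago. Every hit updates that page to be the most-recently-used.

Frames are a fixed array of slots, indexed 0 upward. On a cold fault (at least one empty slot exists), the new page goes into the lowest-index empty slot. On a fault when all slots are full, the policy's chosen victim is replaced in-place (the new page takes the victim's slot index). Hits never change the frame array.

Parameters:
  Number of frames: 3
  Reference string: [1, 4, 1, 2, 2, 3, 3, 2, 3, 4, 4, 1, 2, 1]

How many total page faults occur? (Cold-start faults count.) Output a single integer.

Step 0: ref 1 → FAULT, frames=[1,-,-]
Step 1: ref 4 → FAULT, frames=[1,4,-]
Step 2: ref 1 → HIT, frames=[1,4,-]
Step 3: ref 2 → FAULT, frames=[1,4,2]
Step 4: ref 2 → HIT, frames=[1,4,2]
Step 5: ref 3 → FAULT (evict 4), frames=[1,3,2]
Step 6: ref 3 → HIT, frames=[1,3,2]
Step 7: ref 2 → HIT, frames=[1,3,2]
Step 8: ref 3 → HIT, frames=[1,3,2]
Step 9: ref 4 → FAULT (evict 1), frames=[4,3,2]
Step 10: ref 4 → HIT, frames=[4,3,2]
Step 11: ref 1 → FAULT (evict 2), frames=[4,3,1]
Step 12: ref 2 → FAULT (evict 3), frames=[4,2,1]
Step 13: ref 1 → HIT, frames=[4,2,1]
Total faults: 7

Answer: 7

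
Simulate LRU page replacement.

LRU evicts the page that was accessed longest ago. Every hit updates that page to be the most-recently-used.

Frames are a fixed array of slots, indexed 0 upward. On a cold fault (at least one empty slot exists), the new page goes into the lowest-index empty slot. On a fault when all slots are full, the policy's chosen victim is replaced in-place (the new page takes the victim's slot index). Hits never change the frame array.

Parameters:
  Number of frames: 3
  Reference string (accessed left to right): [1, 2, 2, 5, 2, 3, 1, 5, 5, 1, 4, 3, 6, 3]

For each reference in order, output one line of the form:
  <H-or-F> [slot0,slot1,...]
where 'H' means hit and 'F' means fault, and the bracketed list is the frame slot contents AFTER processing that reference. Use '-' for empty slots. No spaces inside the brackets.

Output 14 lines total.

F [1,-,-]
F [1,2,-]
H [1,2,-]
F [1,2,5]
H [1,2,5]
F [3,2,5]
F [3,2,1]
F [3,5,1]
H [3,5,1]
H [3,5,1]
F [4,5,1]
F [4,3,1]
F [4,3,6]
H [4,3,6]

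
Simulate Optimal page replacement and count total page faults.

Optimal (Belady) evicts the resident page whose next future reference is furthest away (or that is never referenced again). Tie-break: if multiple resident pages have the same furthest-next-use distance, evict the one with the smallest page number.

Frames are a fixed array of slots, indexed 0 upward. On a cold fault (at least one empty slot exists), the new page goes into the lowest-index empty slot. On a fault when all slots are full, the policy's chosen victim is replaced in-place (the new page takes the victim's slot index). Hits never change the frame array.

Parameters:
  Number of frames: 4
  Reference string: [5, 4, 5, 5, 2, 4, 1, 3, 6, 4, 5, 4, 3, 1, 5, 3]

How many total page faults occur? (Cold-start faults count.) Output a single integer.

Step 0: ref 5 → FAULT, frames=[5,-,-,-]
Step 1: ref 4 → FAULT, frames=[5,4,-,-]
Step 2: ref 5 → HIT, frames=[5,4,-,-]
Step 3: ref 5 → HIT, frames=[5,4,-,-]
Step 4: ref 2 → FAULT, frames=[5,4,2,-]
Step 5: ref 4 → HIT, frames=[5,4,2,-]
Step 6: ref 1 → FAULT, frames=[5,4,2,1]
Step 7: ref 3 → FAULT (evict 2), frames=[5,4,3,1]
Step 8: ref 6 → FAULT (evict 1), frames=[5,4,3,6]
Step 9: ref 4 → HIT, frames=[5,4,3,6]
Step 10: ref 5 → HIT, frames=[5,4,3,6]
Step 11: ref 4 → HIT, frames=[5,4,3,6]
Step 12: ref 3 → HIT, frames=[5,4,3,6]
Step 13: ref 1 → FAULT (evict 4), frames=[5,1,3,6]
Step 14: ref 5 → HIT, frames=[5,1,3,6]
Step 15: ref 3 → HIT, frames=[5,1,3,6]
Total faults: 7

Answer: 7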